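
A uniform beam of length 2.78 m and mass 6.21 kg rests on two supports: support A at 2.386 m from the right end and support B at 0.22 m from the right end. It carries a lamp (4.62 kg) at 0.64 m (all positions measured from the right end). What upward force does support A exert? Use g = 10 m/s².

R_A ≈ 42.5 N

Taking torques about support B:
Beam weight: 6.21 × 10 = 62.1 N down at 1.39 m → arm 1.17 m, τ = 62.1 × 1.17 = 72.66 N·m counterclockwise.
Lamp: 4.62 × 10 = 46.2 N down at 0.64 m → arm 0.42 m, τ = 46.2 × 0.42 = 19.4 N·m counterclockwise.
Net load moment about support B = 92.06 N·m counterclockwise.
Reaction R at support A is upward at 2.386 m, arm 2.166 m → moment R × 2.166 clockwise.
For rotational equilibrium, R × 2.166 = 92.06, so R = 42.5 N.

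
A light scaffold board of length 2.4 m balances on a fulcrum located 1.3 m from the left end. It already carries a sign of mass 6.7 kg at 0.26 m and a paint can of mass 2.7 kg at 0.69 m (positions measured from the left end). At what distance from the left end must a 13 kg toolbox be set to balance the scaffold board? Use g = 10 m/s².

Choose the fulcrum (at 1.3 m from the left end) as the axis so the support reaction has zero arm there.
Sign: 6.7 × 10 = 67 N down at 0.26 m → arm 1.04 m, τ = 67 × 1.04 = 69.68 N·m counterclockwise.
Paint can: 2.7 × 10 = 27 N down at 0.69 m → arm 0.61 m, τ = 27 × 0.61 = 16.47 N·m counterclockwise.
Net moment of existing loads = 86.15 N·m counterclockwise.
The toolbox weighs 13 × 10 = 130 N and must supply an equal clockwise moment, so its lever arm about the fulcrum is 86.15 / 130 = 0.663 m.
That puts it at 1.3 + 0.663 = 1.96 m from the left end.

x ≈ 1.96 m from the left end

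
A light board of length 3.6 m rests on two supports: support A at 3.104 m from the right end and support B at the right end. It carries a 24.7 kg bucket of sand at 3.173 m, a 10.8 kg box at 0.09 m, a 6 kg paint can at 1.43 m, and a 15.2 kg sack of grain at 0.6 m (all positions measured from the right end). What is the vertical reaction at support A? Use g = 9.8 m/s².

R_A ≈ 306 N

Take moments about support B.
Bucket of sand: 24.7 × 9.8 = 242.1 N down at 3.173 m → arm 3.173 m, τ = 242.1 × 3.173 = 768.2 N·m counterclockwise.
Box: 10.8 × 9.8 = 105.8 N down at 0.09 m → arm 0.09 m, τ = 105.8 × 0.09 = 9.522 N·m counterclockwise.
Paint can: 6 × 9.8 = 58.8 N down at 1.43 m → arm 1.43 m, τ = 58.8 × 1.43 = 84.08 N·m counterclockwise.
Sack of grain: 15.2 × 9.8 = 149 N down at 0.6 m → arm 0.6 m, τ = 149 × 0.6 = 89.4 N·m counterclockwise.
Net load moment about support B = 951.2 N·m counterclockwise.
Reaction R at support A is upward at 3.104 m, arm 3.104 m → moment R × 3.104 clockwise.
Στ = 0 ⇒ R × 3.104 = 951.2 ⇒ R = 306 N.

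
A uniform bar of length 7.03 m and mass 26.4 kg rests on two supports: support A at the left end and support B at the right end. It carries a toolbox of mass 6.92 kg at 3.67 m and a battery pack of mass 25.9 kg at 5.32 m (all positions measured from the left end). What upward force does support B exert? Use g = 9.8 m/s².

Taking torques about support A:
Beam weight: 26.4 × 9.8 = 258.7 N down at 3.515 m → arm 3.515 m, τ = 258.7 × 3.515 = 909.3 N·m clockwise.
Toolbox: 6.92 × 9.8 = 67.82 N down at 3.67 m → arm 3.67 m, τ = 67.82 × 3.67 = 248.9 N·m clockwise.
Battery pack: 25.9 × 9.8 = 253.8 N down at 5.32 m → arm 5.32 m, τ = 253.8 × 5.32 = 1350 N·m clockwise.
Net load moment about support A = 2508 N·m clockwise.
Reaction R at support B is upward at 7.03 m, arm 7.03 m → moment R × 7.03 counterclockwise.
Setting net torque to zero: R × 7.03 = 2508 → R = 357 N.

R_B ≈ 357 N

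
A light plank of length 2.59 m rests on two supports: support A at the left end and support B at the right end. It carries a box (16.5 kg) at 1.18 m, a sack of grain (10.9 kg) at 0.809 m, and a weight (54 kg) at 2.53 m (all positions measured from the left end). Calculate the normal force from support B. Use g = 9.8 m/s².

R_B ≈ 624 N

About support A:
Box: 16.5 × 9.8 = 161.7 N down at 1.18 m → arm 1.18 m, τ = 161.7 × 1.18 = 190.8 N·m clockwise.
Sack of grain: 10.9 × 9.8 = 106.8 N down at 0.809 m → arm 0.809 m, τ = 106.8 × 0.809 = 86.4 N·m clockwise.
Weight: 54 × 9.8 = 529.2 N down at 2.53 m → arm 2.53 m, τ = 529.2 × 2.53 = 1339 N·m clockwise.
Net load moment about support A = 1616 N·m clockwise.
Reaction R at support B is upward at 2.59 m, arm 2.59 m → moment R × 2.59 counterclockwise.
For rotational equilibrium, R × 2.59 = 1616, so R = 624 N.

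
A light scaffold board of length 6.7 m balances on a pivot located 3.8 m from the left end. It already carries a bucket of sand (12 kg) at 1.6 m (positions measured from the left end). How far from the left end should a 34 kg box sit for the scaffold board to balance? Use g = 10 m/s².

Choose the pivot (at 3.8 m from the left end) as the axis so the support reaction has zero arm there.
Bucket of sand: 12 × 10 = 120 N down at 1.6 m → arm 2.2 m, τ = 120 × 2.2 = 264 N·m counterclockwise.
Net moment of existing loads = 264 N·m counterclockwise.
The box weighs 34 × 10 = 340 N and must supply an equal clockwise moment, so its lever arm about the pivot is 264 / 340 = 0.776 m.
That puts it at 3.8 + 0.776 = 4.58 m from the left end.

x ≈ 4.58 m from the left end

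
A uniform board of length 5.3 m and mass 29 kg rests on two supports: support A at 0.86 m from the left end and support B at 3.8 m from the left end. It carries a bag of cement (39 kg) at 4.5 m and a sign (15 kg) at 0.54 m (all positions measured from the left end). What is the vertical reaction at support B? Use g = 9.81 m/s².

R_B ≈ 631 N

Take moments about support A.
Beam weight: 29 × 9.81 = 284.5 N down at 2.65 m → arm 1.79 m, τ = 284.5 × 1.79 = 509.3 N·m clockwise.
Bag of cement: 39 × 9.81 = 382.6 N down at 4.5 m → arm 3.64 m, τ = 382.6 × 3.64 = 1393 N·m clockwise.
Sign: 15 × 9.81 = 147.2 N down at 0.54 m → arm 0.32 m, τ = 147.2 × 0.32 = 47.1 N·m counterclockwise.
Net load moment about support A = 1855 N·m clockwise.
Reaction R at support B is upward at 3.8 m, arm 2.94 m → moment R × 2.94 counterclockwise.
For rotational equilibrium, R × 2.94 = 1855, so R = 631 N.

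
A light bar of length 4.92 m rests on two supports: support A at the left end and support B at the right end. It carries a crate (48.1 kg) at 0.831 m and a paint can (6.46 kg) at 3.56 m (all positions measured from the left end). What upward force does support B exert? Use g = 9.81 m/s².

About support A:
Crate: 48.1 × 9.81 = 471.9 N down at 0.831 m → arm 0.831 m, τ = 471.9 × 0.831 = 392.1 N·m clockwise.
Paint can: 6.46 × 9.81 = 63.37 N down at 3.56 m → arm 3.56 m, τ = 63.37 × 3.56 = 225.6 N·m clockwise.
Net load moment about support A = 617.7 N·m clockwise.
Reaction R at support B is upward at 4.92 m, arm 4.92 m → moment R × 4.92 counterclockwise.
Balancing moments: R × 4.92 = 617.7, giving R = 126 N.

R_B ≈ 126 N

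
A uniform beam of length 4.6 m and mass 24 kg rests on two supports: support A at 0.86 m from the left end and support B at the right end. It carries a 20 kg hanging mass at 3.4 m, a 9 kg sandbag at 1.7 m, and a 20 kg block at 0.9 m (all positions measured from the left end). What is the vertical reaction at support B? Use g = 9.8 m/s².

R_B ≈ 246 N

Choose support A as the axis so its reaction then has zero moment arm.
Beam weight: 24 × 9.8 = 235.2 N down at 2.3 m → arm 1.44 m, τ = 235.2 × 1.44 = 338.7 N·m clockwise.
Hanging mass: 20 × 9.8 = 196 N down at 3.4 m → arm 2.54 m, τ = 196 × 2.54 = 497.8 N·m clockwise.
Sandbag: 9 × 9.8 = 88.2 N down at 1.7 m → arm 0.84 m, τ = 88.2 × 0.84 = 74.09 N·m clockwise.
Block: 20 × 9.8 = 196 N down at 0.9 m → arm 0.04 m, τ = 196 × 0.04 = 7.84 N·m clockwise.
Net load moment about support A = 918.4 N·m clockwise.
Reaction R at support B is upward at 4.6 m, arm 3.74 m → moment R × 3.74 counterclockwise.
Στ = 0 ⇒ R × 3.74 = 918.4 ⇒ R = 246 N.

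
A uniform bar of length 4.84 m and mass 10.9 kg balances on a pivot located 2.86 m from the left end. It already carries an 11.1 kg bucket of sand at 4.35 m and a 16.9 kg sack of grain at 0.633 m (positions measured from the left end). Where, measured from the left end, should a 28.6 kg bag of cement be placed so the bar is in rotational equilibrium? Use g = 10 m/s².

About the pivot (at 2.86 m from the left end):
Beam weight: 10.9 × 10 = 109 N down at 2.42 m → arm 0.44 m, τ = 109 × 0.44 = 47.96 N·m counterclockwise.
Bucket of sand: 11.1 × 10 = 111 N down at 4.35 m → arm 1.49 m, τ = 111 × 1.49 = 165.4 N·m clockwise.
Sack of grain: 16.9 × 10 = 169 N down at 0.633 m → arm 2.227 m, τ = 169 × 2.227 = 376.4 N·m counterclockwise.
Net moment of existing loads = 259 N·m counterclockwise.
The bag of cement weighs 28.6 × 10 = 286 N and must supply an equal clockwise moment, so its lever arm about the pivot is 259 / 286 = 0.906 m.
That puts it at 2.86 + 0.906 = 3.77 m from the left end.

x ≈ 3.77 m from the left end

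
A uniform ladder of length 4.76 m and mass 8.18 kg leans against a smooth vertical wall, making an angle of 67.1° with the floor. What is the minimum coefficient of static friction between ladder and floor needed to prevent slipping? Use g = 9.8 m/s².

μ_min ≈ 0.211

Take moments about the foot of the ladder.
Ladder weight 8.18×9.8 = 80.16 N acts at 2.38 m along the ladder; its horizontal arm is 2.38·cos67.1° = 0.9261 m → τ = 74.24 N·m clockwise.
Wall normal N acts horizontally at the top; its moment arm is the height L sinθ = 4.76·sin67.1° = 4.385 m, counterclockwise.
Στ = 0 ⇒ N × 4.385 = 74.24 ⇒ N = 16.93 N.
ΣFx = 0 ⇒ f = N_wall = 16.93 N. ΣFy = 0 ⇒ N_floor = 80.16 N.
μ_min = f / N_floor = 16.93 / 80.16 = 0.211.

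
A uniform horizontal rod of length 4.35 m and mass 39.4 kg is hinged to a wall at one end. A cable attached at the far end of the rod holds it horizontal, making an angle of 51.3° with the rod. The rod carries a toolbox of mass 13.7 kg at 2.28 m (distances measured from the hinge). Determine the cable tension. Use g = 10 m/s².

T ≈ 344 N

Choose the hinge as the axis so the unknown hinge reaction has zero arm there.
Beam weight: 39.4 × 10 = 394 N down at 2.175 m → arm 2.175 m, τ = 394 × 2.175 = 856.9 N·m clockwise.
Toolbox: 13.7 × 10 = 137 N down at 2.28 m → arm 2.28 m, τ = 137 × 2.28 = 312.4 N·m clockwise.
Total clockwise load moment = 1169 N·m.
The cable tension T acts at 4.35 m; only its component perpendicular to the rod, T sinθ, produces torque. sin 51.3° = 0.7804.
Setting net torque to zero: T × 4.35 × 0.7804 = 1169 → T = 1169 / 3.395 = 344 N.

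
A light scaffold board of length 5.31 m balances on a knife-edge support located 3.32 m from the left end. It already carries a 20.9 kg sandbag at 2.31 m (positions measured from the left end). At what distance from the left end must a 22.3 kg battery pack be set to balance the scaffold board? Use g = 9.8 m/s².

x ≈ 4.27 m from the left end

Taking torques about the knife-edge support (at 3.32 m from the left end):
Sandbag: 20.9 × 9.8 = 204.8 N down at 2.31 m → arm 1.01 m, τ = 204.8 × 1.01 = 206.8 N·m counterclockwise.
Net moment of existing loads = 206.8 N·m counterclockwise.
The battery pack weighs 22.3 × 9.8 = 218.5 N and must supply an equal clockwise moment, so its lever arm about the knife-edge support is 206.8 / 218.5 = 0.946 m.
That puts it at 3.32 + 0.946 = 4.27 m from the left end.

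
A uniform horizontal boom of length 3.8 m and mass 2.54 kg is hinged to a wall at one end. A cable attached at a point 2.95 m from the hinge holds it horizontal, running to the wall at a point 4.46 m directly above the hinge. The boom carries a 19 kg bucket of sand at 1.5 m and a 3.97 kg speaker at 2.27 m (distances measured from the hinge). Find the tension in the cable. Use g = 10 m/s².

T ≈ 172 N

Take moments about the hinge.
Beam weight: 2.54 × 10 = 25.4 N down at 1.9 m → arm 1.9 m, τ = 25.4 × 1.9 = 48.26 N·m clockwise.
Bucket of sand: 19 × 10 = 190 N down at 1.5 m → arm 1.5 m, τ = 190 × 1.5 = 285 N·m clockwise.
Speaker: 3.97 × 10 = 39.7 N down at 2.27 m → arm 2.27 m, τ = 39.7 × 2.27 = 90.12 N·m clockwise.
Total clockwise load moment = 423.4 N·m.
The cable tension T acts at 2.95 m; only its component perpendicular to the boom, T sinθ, produces torque. sinθ = h/√(h²+d²) = 4.46/√(4.46²+2.95²) = 0.8341.
Balancing moments: T × 2.95 × 0.8341 = 423.4, giving T = 423.4 / 2.461 = 172 N.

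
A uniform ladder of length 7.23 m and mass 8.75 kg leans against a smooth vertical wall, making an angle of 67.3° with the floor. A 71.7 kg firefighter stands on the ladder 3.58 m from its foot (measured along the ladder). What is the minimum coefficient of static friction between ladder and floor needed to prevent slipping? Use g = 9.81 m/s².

Choose the foot of the ladder as the axis so the floor normal and friction both act there and drop out.
Ladder weight 8.75×9.81 = 85.84 N acts at 3.615 m along the ladder; its horizontal arm is 3.615·cos67.3° = 1.395 m → τ = 119.7 N·m clockwise.
Firefighter: 71.7×9.81 = 703.4 N at 3.58 m → arm 1.382 m → τ = 972.1 N·m clockwise.
Wall normal N acts horizontally at the top; its moment arm is the height L sinθ = 7.23·sin67.3° = 6.67 m, counterclockwise.
Setting net torque to zero: N × 6.67 = 1092 → N = 163.7 N.
ΣFx = 0 ⇒ f = N_wall = 163.7 N. ΣFy = 0 ⇒ N_floor = 789.2 N.
μ_min = f / N_floor = 163.7 / 789.2 = 0.207.

μ_min ≈ 0.207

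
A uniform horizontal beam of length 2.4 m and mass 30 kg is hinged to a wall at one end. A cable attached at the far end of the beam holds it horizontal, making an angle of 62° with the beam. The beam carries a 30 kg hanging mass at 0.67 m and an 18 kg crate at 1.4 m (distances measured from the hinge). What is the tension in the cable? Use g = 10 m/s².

T ≈ 384 N

Choose the hinge as the axis so the unknown hinge reaction has zero arm there.
Beam weight: 30 × 10 = 300 N down at 1.2 m → arm 1.2 m, τ = 300 × 1.2 = 360 N·m clockwise.
Hanging mass: 30 × 10 = 300 N down at 0.67 m → arm 0.67 m, τ = 300 × 0.67 = 201 N·m clockwise.
Crate: 18 × 10 = 180 N down at 1.4 m → arm 1.4 m, τ = 180 × 1.4 = 252 N·m clockwise.
Total clockwise load moment = 813 N·m.
The cable tension T acts at 2.4 m; only its component perpendicular to the beam, T sinθ, produces torque. sin 62° = 0.8829.
Setting net torque to zero: T × 2.4 × 0.8829 = 813 → T = 813 / 2.119 = 384 N.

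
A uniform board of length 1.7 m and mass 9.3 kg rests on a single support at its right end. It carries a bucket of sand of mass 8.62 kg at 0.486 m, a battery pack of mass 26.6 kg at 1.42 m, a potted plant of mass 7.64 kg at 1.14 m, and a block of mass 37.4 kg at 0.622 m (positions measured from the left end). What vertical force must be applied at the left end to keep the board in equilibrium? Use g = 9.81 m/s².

F ≈ 406 N

Taking torques about the right end:
Beam weight: 9.3 × 9.81 = 91.23 N down at 0.85 m → arm 0.85 m, τ = 91.23 × 0.85 = 77.55 N·m counterclockwise.
Bucket of sand: 8.62 × 9.81 = 84.56 N down at 0.486 m → arm 1.214 m, τ = 84.56 × 1.214 = 102.7 N·m counterclockwise.
Battery pack: 26.6 × 9.81 = 260.9 N down at 1.42 m → arm 0.28 m, τ = 260.9 × 0.28 = 73.05 N·m counterclockwise.
Potted plant: 7.64 × 9.81 = 74.95 N down at 1.14 m → arm 0.56 m, τ = 74.95 × 0.56 = 41.97 N·m counterclockwise.
Block: 37.4 × 9.81 = 366.9 N down at 0.622 m → arm 1.078 m, τ = 366.9 × 1.078 = 395.5 N·m counterclockwise.
Net moment of the loads = 690.8 N·m counterclockwise.
The upward force F acts at the left end, arm 1.7 m, giving F × 1.7 clockwise.
Στ = 0 ⇒ F × 1.7 = 690.8 ⇒ F = 690.8 / 1.7 = 406 N.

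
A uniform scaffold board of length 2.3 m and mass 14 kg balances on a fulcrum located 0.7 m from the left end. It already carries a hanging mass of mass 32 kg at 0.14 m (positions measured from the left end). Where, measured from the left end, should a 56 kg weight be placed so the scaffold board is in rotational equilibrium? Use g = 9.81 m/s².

Taking torques about the fulcrum (at 0.7 m from the left end):
Beam weight: 14 × 9.81 = 137.3 N down at 1.15 m → arm 0.45 m, τ = 137.3 × 0.45 = 61.79 N·m clockwise.
Hanging mass: 32 × 9.81 = 313.9 N down at 0.14 m → arm 0.56 m, τ = 313.9 × 0.56 = 175.8 N·m counterclockwise.
Net moment of existing loads = 114 N·m counterclockwise.
The weight weighs 56 × 9.81 = 549.4 N and must supply an equal clockwise moment, so its lever arm about the fulcrum is 114 / 549.4 = 0.207 m.
That puts it at 0.7 + 0.207 = 0.907 m from the left end.

x ≈ 0.907 m from the left end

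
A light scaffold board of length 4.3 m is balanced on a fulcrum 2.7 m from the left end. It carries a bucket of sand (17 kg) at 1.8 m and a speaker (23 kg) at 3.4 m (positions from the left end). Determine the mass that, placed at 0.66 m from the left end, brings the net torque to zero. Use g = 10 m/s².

m ≈ 0.392 kg

About the fulcrum (at 2.7 m from the left end):
Bucket of sand: 17 × 10 = 170 N down at 1.8 m → arm 0.9 m, τ = 170 × 0.9 = 153 N·m counterclockwise.
Speaker: 23 × 10 = 230 N down at 3.4 m → arm 0.7 m, τ = 230 × 0.7 = 161 N·m clockwise.
Net moment of known loads = 8 N·m clockwise.
An unknown mass m at 0.66 m has arm 2.04 m; its moment is m·g·2.04 counterclockwise.
Setting net torque to zero: m × 10 × 2.04 = 8 → m = 8 / (10 × 2.04) = 0.392 kg.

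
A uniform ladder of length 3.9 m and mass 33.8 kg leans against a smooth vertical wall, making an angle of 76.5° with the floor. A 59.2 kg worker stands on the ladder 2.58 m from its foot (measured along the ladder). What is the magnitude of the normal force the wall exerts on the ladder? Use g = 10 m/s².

About the foot of the ladder:
Ladder weight 33.8×10 = 338 N acts at 1.95 m along the ladder; its horizontal arm is 1.95·cos76.5° = 0.4552 m → τ = 153.9 N·m clockwise.
Worker: 59.2×10 = 592 N at 2.58 m → arm 0.6023 m → τ = 356.6 N·m clockwise.
Wall normal N acts horizontally at the top; its moment arm is the height L sinθ = 3.9·sin76.5° = 3.792 m, counterclockwise.
Setting net torque to zero: N × 3.792 = 510.5 → N = 135 N.

N_wall ≈ 135 N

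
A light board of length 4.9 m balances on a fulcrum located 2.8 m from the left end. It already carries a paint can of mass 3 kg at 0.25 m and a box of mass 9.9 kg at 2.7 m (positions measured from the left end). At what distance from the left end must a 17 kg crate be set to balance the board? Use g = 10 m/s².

Choose the fulcrum (at 2.8 m from the left end) as the axis so the support reaction has zero arm there.
Paint can: 3 × 10 = 30 N down at 0.25 m → arm 2.55 m, τ = 30 × 2.55 = 76.5 N·m counterclockwise.
Box: 9.9 × 10 = 99 N down at 2.7 m → arm 0.1 m, τ = 99 × 0.1 = 9.9 N·m counterclockwise.
Net moment of existing loads = 86.4 N·m counterclockwise.
The crate weighs 17 × 10 = 170 N and must supply an equal clockwise moment, so its lever arm about the fulcrum is 86.4 / 170 = 0.508 m.
That puts it at 2.8 + 0.508 = 3.31 m from the left end.

x ≈ 3.31 m from the left end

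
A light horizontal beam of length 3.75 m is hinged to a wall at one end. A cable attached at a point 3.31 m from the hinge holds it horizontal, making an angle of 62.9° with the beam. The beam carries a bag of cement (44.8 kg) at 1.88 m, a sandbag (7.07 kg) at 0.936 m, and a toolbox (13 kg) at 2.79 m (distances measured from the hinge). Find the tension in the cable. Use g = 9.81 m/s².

About the hinge:
Bag of cement: 44.8 × 9.81 = 439.5 N down at 1.88 m → arm 1.88 m, τ = 439.5 × 1.88 = 826.3 N·m clockwise.
Sandbag: 7.07 × 9.81 = 69.36 N down at 0.936 m → arm 0.936 m, τ = 69.36 × 0.936 = 64.92 N·m clockwise.
Toolbox: 13 × 9.81 = 127.5 N down at 2.79 m → arm 2.79 m, τ = 127.5 × 2.79 = 355.7 N·m clockwise.
Total clockwise load moment = 1247 N·m.
The cable tension T acts at 3.31 m; only its component perpendicular to the beam, T sinθ, produces torque. sin 62.9° = 0.8902.
Setting net torque to zero: T × 3.31 × 0.8902 = 1247 → T = 1247 / 2.947 = 423 N.

T ≈ 423 N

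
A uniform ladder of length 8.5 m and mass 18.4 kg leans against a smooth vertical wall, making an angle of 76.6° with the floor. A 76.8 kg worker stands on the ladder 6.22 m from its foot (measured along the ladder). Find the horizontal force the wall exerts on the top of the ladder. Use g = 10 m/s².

Choose the foot of the ladder as the axis so the floor normal and friction both act there and drop out.
Ladder weight 18.4×10 = 184 N acts at 4.25 m along the ladder; its horizontal arm is 4.25·cos76.6° = 0.9849 m → τ = 181.2 N·m clockwise.
Worker: 76.8×10 = 768 N at 6.22 m → arm 1.441 m → τ = 1107 N·m clockwise.
Wall normal N acts horizontally at the top; its moment arm is the height L sinθ = 8.5·sin76.6° = 8.269 m, counterclockwise.
Setting net torque to zero: N × 8.269 = 1288 → N = 156 N.

N_wall ≈ 156 N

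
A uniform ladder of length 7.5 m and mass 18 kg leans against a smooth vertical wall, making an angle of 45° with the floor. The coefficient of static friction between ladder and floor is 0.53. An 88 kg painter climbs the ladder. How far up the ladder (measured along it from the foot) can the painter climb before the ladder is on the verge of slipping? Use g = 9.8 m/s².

d ≈ 4.02 m

Sum moments about the foot of the ladder (the floor normal and friction both act there and drop out).
Ladder weight 18×9.8 = 176.4 N acts at 3.75 m along the ladder; its horizontal arm is 3.75·cos45° = 2.652 m → τ = 467.8 N·m clockwise.
Painter weight 88×9.8 = 862.4 N at distance d → arm d·cos45° → τ = 862.4·d·0.7071 clockwise.
Wall normal N at the top has arm L sinθ = 5.303 m counterclockwise, so Στ = 0 gives N·5.303 = 467.8 + 609.8·d.
ΣFy = 0 ⇒ N_floor = 1039 N, so the maximum friction is μ_s·N_floor = 0.53×1039 = 550.7 N. ΣFx = 0 ⇒ N_wall = f, so at the slipping point N = 550.7 N.
Substituting: 550.7×5.303 = 467.8 + 609.8·d ⇒ d = (2920 − 467.8) / 609.8 = 4.02 m.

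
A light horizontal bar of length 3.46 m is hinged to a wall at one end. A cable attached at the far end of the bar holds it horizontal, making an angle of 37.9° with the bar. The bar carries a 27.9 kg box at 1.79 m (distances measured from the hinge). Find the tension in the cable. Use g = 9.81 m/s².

About the hinge:
Box: 27.9 × 9.81 = 273.7 N down at 1.79 m → arm 1.79 m, τ = 273.7 × 1.79 = 489.9 N·m clockwise.
Total clockwise load moment = 489.9 N·m.
The cable tension T acts at 3.46 m; only its component perpendicular to the bar, T sinθ, produces torque. sin 37.9° = 0.6143.
Balancing moments: T × 3.46 × 0.6143 = 489.9, giving T = 489.9 / 2.125 = 231 N.

T ≈ 231 N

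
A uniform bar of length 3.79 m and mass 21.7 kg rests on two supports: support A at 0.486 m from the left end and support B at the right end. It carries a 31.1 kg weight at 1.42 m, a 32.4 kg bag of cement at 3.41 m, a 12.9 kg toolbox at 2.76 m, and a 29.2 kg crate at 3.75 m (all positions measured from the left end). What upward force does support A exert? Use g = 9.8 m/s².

R_A ≈ 420 N

Take moments about support B.
Beam weight: 21.7 × 9.8 = 212.7 N down at 1.895 m → arm 1.895 m, τ = 212.7 × 1.895 = 403.1 N·m counterclockwise.
Weight: 31.1 × 9.8 = 304.8 N down at 1.42 m → arm 2.37 m, τ = 304.8 × 2.37 = 722.4 N·m counterclockwise.
Bag of cement: 32.4 × 9.8 = 317.5 N down at 3.41 m → arm 0.38 m, τ = 317.5 × 0.38 = 120.7 N·m counterclockwise.
Toolbox: 12.9 × 9.8 = 126.4 N down at 2.76 m → arm 1.03 m, τ = 126.4 × 1.03 = 130.2 N·m counterclockwise.
Crate: 29.2 × 9.8 = 286.2 N down at 3.75 m → arm 0.04 m, τ = 286.2 × 0.04 = 11.45 N·m counterclockwise.
Net load moment about support B = 1388 N·m counterclockwise.
Reaction R at support A is upward at 0.486 m, arm 3.304 m → moment R × 3.304 clockwise.
Balancing moments: R × 3.304 = 1388, giving R = 420 N.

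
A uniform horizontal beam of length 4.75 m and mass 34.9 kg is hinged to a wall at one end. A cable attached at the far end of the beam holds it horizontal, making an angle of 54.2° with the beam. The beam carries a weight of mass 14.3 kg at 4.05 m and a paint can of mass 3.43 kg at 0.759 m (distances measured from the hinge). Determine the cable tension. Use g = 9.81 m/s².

T ≈ 365 N

Choose the hinge as the axis so the unknown hinge reaction has zero arm there.
Beam weight: 34.9 × 9.81 = 342.4 N down at 2.375 m → arm 2.375 m, τ = 342.4 × 2.375 = 813.2 N·m clockwise.
Weight: 14.3 × 9.81 = 140.3 N down at 4.05 m → arm 4.05 m, τ = 140.3 × 4.05 = 568.2 N·m clockwise.
Paint can: 3.43 × 9.81 = 33.65 N down at 0.759 m → arm 0.759 m, τ = 33.65 × 0.759 = 25.54 N·m clockwise.
Total clockwise load moment = 1407 N·m.
The cable tension T acts at 4.75 m; only its component perpendicular to the beam, T sinθ, produces torque. sin 54.2° = 0.8111.
For rotational equilibrium, T × 4.75 × 0.8111 = 1407, so T = 1407 / 3.853 = 365 N.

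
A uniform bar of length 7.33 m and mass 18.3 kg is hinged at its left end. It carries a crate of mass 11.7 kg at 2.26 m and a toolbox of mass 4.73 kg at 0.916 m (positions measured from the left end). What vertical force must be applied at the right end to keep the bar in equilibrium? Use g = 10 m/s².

F ≈ 133 N

Choose the left end as the axis so the unknown pivot reaction has zero arm there.
Beam weight: 18.3 × 10 = 183 N down at 3.665 m → arm 3.665 m, τ = 183 × 3.665 = 670.7 N·m clockwise.
Crate: 11.7 × 10 = 117 N down at 2.26 m → arm 2.26 m, τ = 117 × 2.26 = 264.4 N·m clockwise.
Toolbox: 4.73 × 10 = 47.3 N down at 0.916 m → arm 0.916 m, τ = 47.3 × 0.916 = 43.33 N·m clockwise.
Net moment of the loads = 978.4 N·m clockwise.
The upward force F acts at the right end, arm 7.33 m, giving F × 7.33 counterclockwise.
For rotational equilibrium, F × 7.33 = 978.4, so F = 978.4 / 7.33 = 133 N.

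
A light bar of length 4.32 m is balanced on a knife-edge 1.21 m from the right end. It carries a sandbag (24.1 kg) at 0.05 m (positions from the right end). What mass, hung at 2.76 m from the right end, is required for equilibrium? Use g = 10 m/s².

Take moments about the knife-edge (at 1.21 m from the right end).
Sandbag: 24.1 × 10 = 241 N down at 0.05 m → arm 1.16 m, τ = 241 × 1.16 = 279.6 N·m clockwise.
Net moment of known loads = 279.6 N·m clockwise.
An unknown mass m at 2.76 m has arm 1.55 m; its moment is m·g·1.55 counterclockwise.
Στ = 0 ⇒ m × 10 × 1.55 = 279.6 ⇒ m = 279.6 / (10 × 1.55) = 18 kg.

m ≈ 18 kg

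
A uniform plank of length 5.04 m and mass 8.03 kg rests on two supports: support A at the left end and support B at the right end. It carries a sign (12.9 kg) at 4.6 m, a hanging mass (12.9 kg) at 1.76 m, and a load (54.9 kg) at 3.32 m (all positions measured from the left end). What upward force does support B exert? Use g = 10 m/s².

Take moments about support A.
Beam weight: 8.03 × 10 = 80.3 N down at 2.52 m → arm 2.52 m, τ = 80.3 × 2.52 = 202.4 N·m clockwise.
Sign: 12.9 × 10 = 129 N down at 4.6 m → arm 4.6 m, τ = 129 × 4.6 = 593.4 N·m clockwise.
Hanging mass: 12.9 × 10 = 129 N down at 1.76 m → arm 1.76 m, τ = 129 × 1.76 = 227 N·m clockwise.
Load: 54.9 × 10 = 549 N down at 3.32 m → arm 3.32 m, τ = 549 × 3.32 = 1823 N·m clockwise.
Net load moment about support A = 2846 N·m clockwise.
Reaction R at support B is upward at 5.04 m, arm 5.04 m → moment R × 5.04 counterclockwise.
Στ = 0 ⇒ R × 5.04 = 2846 ⇒ R = 565 N.

R_B ≈ 565 N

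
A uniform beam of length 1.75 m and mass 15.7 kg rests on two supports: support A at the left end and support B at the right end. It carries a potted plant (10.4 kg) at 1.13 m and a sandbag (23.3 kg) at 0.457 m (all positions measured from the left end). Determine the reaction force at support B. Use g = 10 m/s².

R_B ≈ 207 N

Take moments about support A.
Beam weight: 15.7 × 10 = 157 N down at 0.875 m → arm 0.875 m, τ = 157 × 0.875 = 137.4 N·m clockwise.
Potted plant: 10.4 × 10 = 104 N down at 1.13 m → arm 1.13 m, τ = 104 × 1.13 = 117.5 N·m clockwise.
Sandbag: 23.3 × 10 = 233 N down at 0.457 m → arm 0.457 m, τ = 233 × 0.457 = 106.5 N·m clockwise.
Net load moment about support A = 361.4 N·m clockwise.
Reaction R at support B is upward at 1.75 m, arm 1.75 m → moment R × 1.75 counterclockwise.
Balancing moments: R × 1.75 = 361.4, giving R = 207 N.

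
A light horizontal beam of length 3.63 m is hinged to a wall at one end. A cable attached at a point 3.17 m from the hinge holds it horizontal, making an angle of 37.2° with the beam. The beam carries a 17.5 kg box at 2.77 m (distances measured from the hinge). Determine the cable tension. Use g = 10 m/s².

About the hinge:
Box: 17.5 × 10 = 175 N down at 2.77 m → arm 2.77 m, τ = 175 × 2.77 = 484.8 N·m clockwise.
Total clockwise load moment = 484.8 N·m.
The cable tension T acts at 3.17 m; only its component perpendicular to the beam, T sinθ, produces torque. sin 37.2° = 0.6046.
Setting net torque to zero: T × 3.17 × 0.6046 = 484.8 → T = 484.8 / 1.917 = 253 N.

T ≈ 253 N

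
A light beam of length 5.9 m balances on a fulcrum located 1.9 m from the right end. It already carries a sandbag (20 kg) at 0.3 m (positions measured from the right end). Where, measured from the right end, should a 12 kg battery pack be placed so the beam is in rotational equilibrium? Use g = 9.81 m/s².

Taking torques about the fulcrum (at 1.9 m from the right end):
Sandbag: 20 × 9.81 = 196.2 N down at 0.3 m → arm 1.6 m, τ = 196.2 × 1.6 = 313.9 N·m clockwise.
Net moment of existing loads = 313.9 N·m clockwise.
The battery pack weighs 12 × 9.81 = 117.7 N and must supply an equal counterclockwise moment, so its lever arm about the fulcrum is 313.9 / 117.7 = 2.67 m.
That puts it at 1.9 + 2.67 = 4.57 m from the right end.

x ≈ 4.57 m from the right end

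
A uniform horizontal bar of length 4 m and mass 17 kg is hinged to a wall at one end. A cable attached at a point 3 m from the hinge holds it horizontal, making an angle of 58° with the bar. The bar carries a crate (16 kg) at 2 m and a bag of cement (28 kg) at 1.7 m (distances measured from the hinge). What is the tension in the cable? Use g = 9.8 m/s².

T ≈ 438 N

Take moments about the hinge.
Beam weight: 17 × 9.8 = 166.6 N down at 2 m → arm 2 m, τ = 166.6 × 2 = 333.2 N·m clockwise.
Crate: 16 × 9.8 = 156.8 N down at 2 m → arm 2 m, τ = 156.8 × 2 = 313.6 N·m clockwise.
Bag of cement: 28 × 9.8 = 274.4 N down at 1.7 m → arm 1.7 m, τ = 274.4 × 1.7 = 466.5 N·m clockwise.
Total clockwise load moment = 1113 N·m.
The cable tension T acts at 3 m; only its component perpendicular to the bar, T sinθ, produces torque. sin 58° = 0.848.
Balancing moments: T × 3 × 0.848 = 1113, giving T = 1113 / 2.544 = 438 N.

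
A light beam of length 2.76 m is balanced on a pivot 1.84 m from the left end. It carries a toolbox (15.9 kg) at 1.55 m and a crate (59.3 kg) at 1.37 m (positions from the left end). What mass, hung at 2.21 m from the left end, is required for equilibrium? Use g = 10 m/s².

m ≈ 87.8 kg

Choose the pivot (at 1.84 m from the left end) as the axis so the support reaction has zero arm there.
Toolbox: 15.9 × 10 = 159 N down at 1.55 m → arm 0.29 m, τ = 159 × 0.29 = 46.11 N·m counterclockwise.
Crate: 59.3 × 10 = 593 N down at 1.37 m → arm 0.47 m, τ = 593 × 0.47 = 278.7 N·m counterclockwise.
Net moment of known loads = 324.8 N·m counterclockwise.
An unknown mass m at 2.21 m has arm 0.37 m; its moment is m·g·0.37 clockwise.
For rotational equilibrium, m × 10 × 0.37 = 324.8, so m = 324.8 / (10 × 0.37) = 87.8 kg.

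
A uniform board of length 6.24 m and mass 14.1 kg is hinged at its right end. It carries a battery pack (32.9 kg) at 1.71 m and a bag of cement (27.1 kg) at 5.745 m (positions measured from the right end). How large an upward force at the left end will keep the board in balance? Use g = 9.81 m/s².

About the right end:
Beam weight: 14.1 × 9.81 = 138.3 N down at 3.12 m → arm 3.12 m, τ = 138.3 × 3.12 = 431.5 N·m counterclockwise.
Battery pack: 32.9 × 9.81 = 322.7 N down at 1.71 m → arm 1.71 m, τ = 322.7 × 1.71 = 551.8 N·m counterclockwise.
Bag of cement: 27.1 × 9.81 = 265.9 N down at 5.745 m → arm 5.745 m, τ = 265.9 × 5.745 = 1528 N·m counterclockwise.
Net moment of the loads = 2511 N·m counterclockwise.
The upward force F acts at the left end, arm 6.24 m, giving F × 6.24 clockwise.
Setting net torque to zero: F × 6.24 = 2511 → F = 2511 / 6.24 = 402 N.

F ≈ 402 N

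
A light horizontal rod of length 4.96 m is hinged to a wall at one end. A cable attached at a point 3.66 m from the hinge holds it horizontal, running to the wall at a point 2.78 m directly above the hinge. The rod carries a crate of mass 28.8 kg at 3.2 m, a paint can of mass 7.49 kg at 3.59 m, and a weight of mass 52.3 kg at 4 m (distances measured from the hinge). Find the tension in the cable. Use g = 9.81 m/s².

Sum moments about the hinge (the unknown hinge reaction has zero arm there).
Crate: 28.8 × 9.81 = 282.5 N down at 3.2 m → arm 3.2 m, τ = 282.5 × 3.2 = 904 N·m clockwise.
Paint can: 7.49 × 9.81 = 73.48 N down at 3.59 m → arm 3.59 m, τ = 73.48 × 3.59 = 263.8 N·m clockwise.
Weight: 52.3 × 9.81 = 513.1 N down at 4 m → arm 4 m, τ = 513.1 × 4 = 2052 N·m clockwise.
Total clockwise load moment = 3220 N·m.
The cable tension T acts at 3.66 m; only its component perpendicular to the rod, T sinθ, produces torque. sinθ = h/√(h²+d²) = 2.78/√(2.78²+3.66²) = 0.6049.
Στ = 0 ⇒ T × 3.66 × 0.6049 = 3220 ⇒ T = 3220 / 2.214 = 1450 N.

T ≈ 1450 N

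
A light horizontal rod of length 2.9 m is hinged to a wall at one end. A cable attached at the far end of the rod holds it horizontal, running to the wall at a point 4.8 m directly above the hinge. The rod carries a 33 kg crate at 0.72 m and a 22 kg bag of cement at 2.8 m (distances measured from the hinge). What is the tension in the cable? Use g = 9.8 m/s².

T ≈ 337 N

Sum moments about the hinge (the unknown hinge reaction has zero arm there).
Crate: 33 × 9.8 = 323.4 N down at 0.72 m → arm 0.72 m, τ = 323.4 × 0.72 = 232.8 N·m clockwise.
Bag of cement: 22 × 9.8 = 215.6 N down at 2.8 m → arm 2.8 m, τ = 215.6 × 2.8 = 603.7 N·m clockwise.
Total clockwise load moment = 836.5 N·m.
The cable tension T acts at 2.9 m; only its component perpendicular to the rod, T sinθ, produces torque. sinθ = h/√(h²+d²) = 4.8/√(4.8²+2.9²) = 0.8559.
Στ = 0 ⇒ T × 2.9 × 0.8559 = 836.5 ⇒ T = 836.5 / 2.482 = 337 N.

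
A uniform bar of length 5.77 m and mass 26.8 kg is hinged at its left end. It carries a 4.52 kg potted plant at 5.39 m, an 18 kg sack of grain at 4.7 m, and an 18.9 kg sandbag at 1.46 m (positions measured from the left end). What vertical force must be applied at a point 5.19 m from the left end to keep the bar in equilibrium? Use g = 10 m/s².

F ≈ 412 N

Take moments about the left end.
Beam weight: 26.8 × 10 = 268 N down at 2.885 m → arm 2.885 m, τ = 268 × 2.885 = 773.2 N·m clockwise.
Potted plant: 4.52 × 10 = 45.2 N down at 5.39 m → arm 5.39 m, τ = 45.2 × 5.39 = 243.6 N·m clockwise.
Sack of grain: 18 × 10 = 180 N down at 4.7 m → arm 4.7 m, τ = 180 × 4.7 = 846 N·m clockwise.
Sandbag: 18.9 × 10 = 189 N down at 1.46 m → arm 1.46 m, τ = 189 × 1.46 = 275.9 N·m clockwise.
Net moment of the loads = 2139 N·m clockwise.
The upward force F acts at a point 5.19 m from the left end, arm 5.19 m, giving F × 5.19 counterclockwise.
Στ = 0 ⇒ F × 5.19 = 2139 ⇒ F = 2139 / 5.19 = 412 N.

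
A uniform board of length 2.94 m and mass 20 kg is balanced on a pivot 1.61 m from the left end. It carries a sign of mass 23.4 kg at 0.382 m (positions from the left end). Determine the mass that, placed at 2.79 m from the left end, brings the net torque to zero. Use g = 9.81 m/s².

Choose the pivot (at 1.61 m from the left end) as the axis so the support reaction has zero arm there.
Beam weight: 20 × 9.81 = 196.2 N down at 1.47 m → arm 0.14 m, τ = 196.2 × 0.14 = 27.47 N·m counterclockwise.
Sign: 23.4 × 9.81 = 229.6 N down at 0.382 m → arm 1.228 m, τ = 229.6 × 1.228 = 281.9 N·m counterclockwise.
Net moment of known loads = 309.4 N·m counterclockwise.
An unknown mass m at 2.79 m has arm 1.18 m; its moment is m·g·1.18 clockwise.
For rotational equilibrium, m × 9.81 × 1.18 = 309.4, so m = 309.4 / (9.81 × 1.18) = 26.7 kg.

m ≈ 26.7 kg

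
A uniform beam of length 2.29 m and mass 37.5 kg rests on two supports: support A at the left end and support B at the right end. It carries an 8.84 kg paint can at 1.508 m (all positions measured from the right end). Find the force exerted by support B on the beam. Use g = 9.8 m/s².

R_B ≈ 213 N

Sum moments about support A (its reaction then has zero moment arm).
Beam weight: 37.5 × 9.8 = 367.5 N down at 1.145 m → arm 1.145 m, τ = 367.5 × 1.145 = 420.8 N·m clockwise.
Paint can: 8.84 × 9.8 = 86.63 N down at 1.508 m → arm 0.782 m, τ = 86.63 × 0.782 = 67.74 N·m clockwise.
Net load moment about support A = 488.5 N·m clockwise.
Reaction R at support B is upward at 0 m, arm 2.29 m → moment R × 2.29 counterclockwise.
Setting net torque to zero: R × 2.29 = 488.5 → R = 213 N.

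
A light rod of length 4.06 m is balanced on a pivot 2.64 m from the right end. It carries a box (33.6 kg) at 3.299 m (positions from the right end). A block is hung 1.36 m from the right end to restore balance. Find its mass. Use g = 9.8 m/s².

Taking torques about the pivot (at 2.64 m from the right end):
Box: 33.6 × 9.8 = 329.3 N down at 3.299 m → arm 0.659 m, τ = 329.3 × 0.659 = 217 N·m counterclockwise.
Net moment of known loads = 217 N·m counterclockwise.
An unknown mass m at 1.36 m has arm 1.28 m; its moment is m·g·1.28 clockwise.
Στ = 0 ⇒ m × 9.8 × 1.28 = 217 ⇒ m = 217 / (9.8 × 1.28) = 17.3 kg.

m ≈ 17.3 kg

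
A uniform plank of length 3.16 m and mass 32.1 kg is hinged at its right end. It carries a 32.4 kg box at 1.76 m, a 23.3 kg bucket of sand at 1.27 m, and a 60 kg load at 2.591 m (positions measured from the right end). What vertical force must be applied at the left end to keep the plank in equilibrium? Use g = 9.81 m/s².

F ≈ 909 N

Take moments about the right end.
Beam weight: 32.1 × 9.81 = 314.9 N down at 1.58 m → arm 1.58 m, τ = 314.9 × 1.58 = 497.5 N·m counterclockwise.
Box: 32.4 × 9.81 = 317.8 N down at 1.76 m → arm 1.76 m, τ = 317.8 × 1.76 = 559.3 N·m counterclockwise.
Bucket of sand: 23.3 × 9.81 = 228.6 N down at 1.27 m → arm 1.27 m, τ = 228.6 × 1.27 = 290.3 N·m counterclockwise.
Load: 60 × 9.81 = 588.6 N down at 2.591 m → arm 2.591 m, τ = 588.6 × 2.591 = 1525 N·m counterclockwise.
Net moment of the loads = 2872 N·m counterclockwise.
The upward force F acts at the left end, arm 3.16 m, giving F × 3.16 clockwise.
For rotational equilibrium, F × 3.16 = 2872, so F = 2872 / 3.16 = 909 N.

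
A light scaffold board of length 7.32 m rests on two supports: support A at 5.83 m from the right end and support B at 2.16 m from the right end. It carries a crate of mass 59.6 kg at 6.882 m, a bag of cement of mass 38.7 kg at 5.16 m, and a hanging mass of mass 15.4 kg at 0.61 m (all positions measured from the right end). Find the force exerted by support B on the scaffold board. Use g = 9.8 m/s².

Choose support A as the axis so its reaction then has zero moment arm.
Crate: 59.6 × 9.8 = 584.1 N down at 6.882 m → arm 1.052 m, τ = 584.1 × 1.052 = 614.5 N·m counterclockwise.
Bag of cement: 38.7 × 9.8 = 379.3 N down at 5.16 m → arm 0.67 m, τ = 379.3 × 0.67 = 254.1 N·m clockwise.
Hanging mass: 15.4 × 9.8 = 150.9 N down at 0.61 m → arm 5.22 m, τ = 150.9 × 5.22 = 787.7 N·m clockwise.
Net load moment about support A = 427.3 N·m clockwise.
Reaction R at support B is upward at 2.16 m, arm 3.67 m → moment R × 3.67 counterclockwise.
Balancing moments: R × 3.67 = 427.3, giving R = 116 N.

R_B ≈ 116 N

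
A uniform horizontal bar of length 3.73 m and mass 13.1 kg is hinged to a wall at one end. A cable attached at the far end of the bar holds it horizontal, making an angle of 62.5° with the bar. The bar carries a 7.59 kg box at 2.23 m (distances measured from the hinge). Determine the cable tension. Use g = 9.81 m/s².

T ≈ 123 N

Take moments about the hinge.
Beam weight: 13.1 × 9.81 = 128.5 N down at 1.865 m → arm 1.865 m, τ = 128.5 × 1.865 = 239.7 N·m clockwise.
Box: 7.59 × 9.81 = 74.46 N down at 2.23 m → arm 2.23 m, τ = 74.46 × 2.23 = 166 N·m clockwise.
Total clockwise load moment = 405.7 N·m.
The cable tension T acts at 3.73 m; only its component perpendicular to the bar, T sinθ, produces torque. sin 62.5° = 0.887.
Setting net torque to zero: T × 3.73 × 0.887 = 405.7 → T = 405.7 / 3.309 = 123 N.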